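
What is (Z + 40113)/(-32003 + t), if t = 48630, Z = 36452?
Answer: 76565/16627 ≈ 4.6049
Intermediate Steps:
(Z + 40113)/(-32003 + t) = (36452 + 40113)/(-32003 + 48630) = 76565/16627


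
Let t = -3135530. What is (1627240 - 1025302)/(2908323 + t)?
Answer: -601938/227207 ≈ -2.6493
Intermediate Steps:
(1627240 - 1025302)/(2908323 + t) = (1627240 - 1025302)/(2908323 - 3135530) = 601938/(-227207) = 601938*(-1/227207) = -601938/227207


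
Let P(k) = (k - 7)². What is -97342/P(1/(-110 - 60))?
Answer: -2813183800/1418481 ≈ -1983.2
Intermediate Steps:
P(k) = (-7 + k)²
-97342/P(1/(-110 - 60)) = -97342/(-7 + 1/(-110 - 60))² = -97342/(-7 + 1/(-170))² = -97342/(-7 - 1/170)² = -97342/((-1191/170)²) = -97342/1418481/28900 = -97342*28900/1418481 = -2813183800/1418481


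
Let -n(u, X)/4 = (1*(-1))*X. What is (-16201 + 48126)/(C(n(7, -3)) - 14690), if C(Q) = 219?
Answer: -31925/14471 ≈ -2.2061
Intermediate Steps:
n(u, X) = 4*X (n(u, X) = -4*1*(-1)*X = -(-4)*X = 4*X)
(-16201 + 48126)/(C(n(7, -3)) - 14690) = (-16201 + 48126)/(219 - 14690) = 31925/(-14471) = 31925*(-1/14471) = -31925/14471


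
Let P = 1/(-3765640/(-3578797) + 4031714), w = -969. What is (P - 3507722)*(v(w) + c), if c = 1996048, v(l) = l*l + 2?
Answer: -49515428284563841585024583/4809563244566 ≈ -1.0295e+13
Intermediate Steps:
P = 3578797/14428689733698 (P = 1/(-3765640*(-1/3578797) + 4031714) = 1/(3765640/3578797 + 4031714) = 1/(14428689733698/3578797) = 3578797/14428689733698 ≈ 2.4803e-7)
v(l) = 2 + l² (v(l) = l² + 2 = 2 + l²)
(P - 3507722)*(v(w) + c) = (3578797/14428689733698 - 3507722)*((2 + (-969)²) + 1996048) = -50611832410063037159*((2 + 938961) + 1996048)/14428689733698 = -50611832410063037159*(938963 + 1996048)/14428689733698 = -50611832410063037159/14428689733698*2935011 = -49515428284563841585024583/4809563244566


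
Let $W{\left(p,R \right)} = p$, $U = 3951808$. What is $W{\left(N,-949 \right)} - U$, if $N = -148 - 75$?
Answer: $-3952031$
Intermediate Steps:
$N = -223$ ($N = -148 - 75 = -223$)
$W{\left(N,-949 \right)} - U = -223 - 3951808 = -3952031$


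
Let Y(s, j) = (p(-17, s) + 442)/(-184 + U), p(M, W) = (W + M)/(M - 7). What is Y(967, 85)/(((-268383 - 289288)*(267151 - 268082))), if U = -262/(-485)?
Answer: -2342065/554359670058936 ≈ -4.2248e-9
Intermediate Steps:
U = 262/485 (U = -262*(-1/485) = 262/485 ≈ 0.54021)
p(M, W) = (M + W)/(-7 + M)
Y(s, j) = -303125/125616 + 485*s/2135472 (Y(s, j) = ((-17 + s)/(-7 - 17) + 442)/(-184 + 262/485) = ((-17 + s)/(-24) + 442)/(-88978/485) = (-(-17 + s)/24 + 442)*(-485/88978) = ((17/24 - s/24) + 442)*(-485/88978) = (10625/24 - s/24)*(-485/88978) = -303125/125616 + 485*s/2135472)
Y(967, 85)/(((-268383 - 289288)*(267151 - 268082))) = (-303125/125616 + (485/2135472)*967)/(((-268383 - 289288)*(267151 - 268082))) = (-303125/125616 + 468995/2135472)/((-557671*(-931))) = -2342065/1067736/519191701 = -2342065/1067736*1/519191701 = -2342065/554359670058936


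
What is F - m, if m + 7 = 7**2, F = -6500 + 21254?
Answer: 14712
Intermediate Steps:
F = 14754
m = 42 (m = -7 + 7**2 = -7 + 49 = 42)
F - m = 14754 - 1*42 = 14754 - 42 = 14712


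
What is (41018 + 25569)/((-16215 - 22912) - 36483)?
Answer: -66587/75610 ≈ -0.88066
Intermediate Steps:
(41018 + 25569)/((-16215 - 22912) - 36483) = 66587/(-39127 - 36483) = 66587/(-75610) = 66587*(-1/75610) = -66587/75610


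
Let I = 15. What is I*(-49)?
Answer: -735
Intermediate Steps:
I*(-49) = 15*(-49) = -735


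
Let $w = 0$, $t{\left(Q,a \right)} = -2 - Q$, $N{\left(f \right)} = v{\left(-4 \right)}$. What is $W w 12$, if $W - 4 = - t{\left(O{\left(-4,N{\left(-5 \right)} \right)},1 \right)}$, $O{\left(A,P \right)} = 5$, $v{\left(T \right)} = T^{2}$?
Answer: $0$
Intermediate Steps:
$N{\left(f \right)} = 16$ ($N{\left(f \right)} = \left(-4\right)^{2} = 16$)
$W = 11$ ($W = 4 - \left(-2 - 5\right) = 4 - -7 = 4 + 7 = 11$)
$W w 12 = 11 \cdot 0 \cdot 12 = 0 \cdot 12 = 0$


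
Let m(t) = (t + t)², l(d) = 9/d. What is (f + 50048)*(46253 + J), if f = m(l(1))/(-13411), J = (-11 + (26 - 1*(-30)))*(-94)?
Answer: 28205560416292/13411 ≈ 2.1032e+9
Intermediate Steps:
J = -4230 (J = (-11 + (26 + 30))*(-94) = (-11 + 56)*(-94) = 45*(-94) = -4230)
m(t) = 4*t² (m(t) = (2*t)² = 4*t²)
f = -324/13411 (f = (4*(9/1)²)/(-13411) = (4*(9*1)²)*(-1/13411) = (4*9²)*(-1/13411) = (4*81)*(-1/13411) = 324*(-1/13411) = -324/13411 ≈ -0.024159)
(f + 50048)*(46253 + J) = (-324/13411 + 50048)*(46253 - 4230) = (671193404/13411)*42023 = 28205560416292/13411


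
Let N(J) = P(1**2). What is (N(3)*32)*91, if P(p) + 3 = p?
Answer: -5824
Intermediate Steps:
P(p) = -3 + p
N(J) = -2 (N(J) = -3 + 1**2 = -3 + 1 = -2)
(N(3)*32)*91 = -2*32*91 = -64*91 = -5824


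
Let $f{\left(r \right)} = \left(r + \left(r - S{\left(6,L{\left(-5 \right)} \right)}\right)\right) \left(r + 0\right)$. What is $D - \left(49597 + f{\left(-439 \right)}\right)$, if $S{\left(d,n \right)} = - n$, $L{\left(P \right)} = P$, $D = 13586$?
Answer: $-423648$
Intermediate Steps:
$f{\left(r \right)} = r \left(-5 + 2 r\right)$ ($f{\left(r \right)} = \left(r + \left(r - \left(-1\right) \left(-5\right)\right)\right) \left(r + 0\right) = \left(r + \left(r - 5\right)\right) r = \left(r + \left(-5 + r\right)\right) r = \left(-5 + 2 r\right) r = r \left(-5 + 2 r\right)$)
$D - \left(49597 + f{\left(-439 \right)}\right) = 13586 - \left(49597 - 439 \left(-5 + 2 \left(-439\right)\right)\right) = 13586 - \left(49597 - 439 \left(-5 - 878\right)\right) = 13586 - \left(49597 - -387637\right) = 13586 - \left(49597 + 387637\right) = 13586 - 437234 = -423648$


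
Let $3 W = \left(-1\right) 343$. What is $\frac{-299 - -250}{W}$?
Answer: $\frac{3}{7} \approx 0.42857$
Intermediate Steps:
$W = - \frac{343}{3}$ ($W = \frac{\left(-1\right) 343}{3} = \frac{1}{3} \left(-343\right) = - \frac{343}{3} \approx -114.33$)
$\frac{-299 - -250}{W} = \frac{-299 - -250}{- \frac{343}{3}} = \left(-299 + 250\right) \left(- \frac{3}{343}\right) = \left(-49\right) \left(- \frac{3}{343}\right) = \frac{3}{7}$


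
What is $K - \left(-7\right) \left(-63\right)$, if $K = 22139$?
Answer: $21698$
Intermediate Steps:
$K - \left(-7\right) \left(-63\right) = 22139 - \left(-7\right) \left(-63\right) = 22139 - 441 = 21698$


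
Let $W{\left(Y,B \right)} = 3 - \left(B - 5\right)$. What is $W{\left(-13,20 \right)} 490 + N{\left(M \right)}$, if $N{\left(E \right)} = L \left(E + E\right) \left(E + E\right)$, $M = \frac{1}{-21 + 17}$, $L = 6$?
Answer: $- \frac{11757}{2} \approx -5878.5$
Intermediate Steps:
$M = - \frac{1}{4}$ ($M = \frac{1}{-4} = - \frac{1}{4} \approx -0.25$)
$N{\left(E \right)} = 24 E^{2}$ ($N{\left(E \right)} = 6 \left(E + E\right) \left(E + E\right) = 6 \cdot 2 E 2 E = 12 E 2 E = 24 E^{2}$)
$W{\left(Y,B \right)} = 8 - B$ ($W{\left(Y,B \right)} = 3 - \left(B - 5\right) = 3 - \left(-5 + B\right) = 8 - B$)
$W{\left(-13,20 \right)} 490 + N{\left(M \right)} = \left(8 - 20\right) 490 + 24 \left(- \frac{1}{4}\right)^{2} = \left(8 - 20\right) 490 + 24 \cdot \frac{1}{16} = \left(-12\right) 490 + \frac{3}{2} = -5880 + \frac{3}{2} = - \frac{11757}{2}$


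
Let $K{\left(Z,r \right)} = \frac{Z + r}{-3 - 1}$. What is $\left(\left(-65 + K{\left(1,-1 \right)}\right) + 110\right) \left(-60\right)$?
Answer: $-2700$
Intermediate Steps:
$K{\left(Z,r \right)} = - \frac{Z}{4} - \frac{r}{4}$ ($K{\left(Z,r \right)} = \frac{Z + r}{-4} = \left(Z + r\right) \left(- \frac{1}{4}\right) = - \frac{Z}{4} - \frac{r}{4}$)
$\left(\left(-65 + K{\left(1,-1 \right)}\right) + 110\right) \left(-60\right) = \left(\left(-65 - 0\right) + 110\right) \left(-60\right) = \left(\left(-65 + \left(- \frac{1}{4} + \frac{1}{4}\right)\right) + 110\right) \left(-60\right) = \left(\left(-65 + 0\right) + 110\right) \left(-60\right) = \left(-65 + 110\right) \left(-60\right) = 45 \left(-60\right) = -2700$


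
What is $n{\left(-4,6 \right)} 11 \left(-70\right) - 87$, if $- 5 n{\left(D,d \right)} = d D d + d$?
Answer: $-21339$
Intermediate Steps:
$n{\left(D,d \right)} = - \frac{d}{5} - \frac{D d^{2}}{5}$ ($n{\left(D,d \right)} = - \frac{d D d + d}{5} = - \frac{D d d + d}{5} = - \frac{D d^{2} + d}{5} = - \frac{d + D d^{2}}{5} = - \frac{d}{5} - \frac{D d^{2}}{5}$)
$n{\left(-4,6 \right)} 11 \left(-70\right) - 87 = \left(- \frac{1}{5}\right) 6 \left(1 - 24\right) 11 \left(-70\right) - 87 = \left(- \frac{1}{5}\right) 6 \left(-23\right) 11 \left(-70\right) - 87 = \frac{138}{5} \cdot 11 \left(-70\right) - 87 = \frac{1518}{5} \left(-70\right) - 87 = -21252 - 87 = -21339$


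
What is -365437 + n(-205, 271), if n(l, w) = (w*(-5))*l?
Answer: -87662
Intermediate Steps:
n(l, w) = -5*l*w (n(l, w) = (-5*w)*l = -5*l*w)
-365437 + n(-205, 271) = -365437 - 5*(-205)*271 = -365437 + 277775 = -87662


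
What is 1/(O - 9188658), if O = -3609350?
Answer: -1/12798008 ≈ -7.8137e-8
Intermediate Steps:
1/(O - 9188658) = 1/(-3609350 - 9188658) = 1/(-12798008) = -1/12798008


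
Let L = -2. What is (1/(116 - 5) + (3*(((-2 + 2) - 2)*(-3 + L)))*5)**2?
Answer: 277255801/12321 ≈ 22503.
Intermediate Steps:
(1/(116 - 5) + (3*(((-2 + 2) - 2)*(-3 + L)))*5)**2 = (1/(116 - 5) + (3*(((-2 + 2) - 2)*(-3 - 2)))*5)**2 = (1/111 + (3*((0 - 2)*(-5)))*5)**2 = (1/111 + (3*(-2*(-5)))*5)**2 = (1/111 + (3*10)*5)**2 = (1/111 + 30*5)**2 = (1/111 + 150)**2 = (16651/111)**2 = 277255801/12321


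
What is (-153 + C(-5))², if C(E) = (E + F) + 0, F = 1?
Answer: 24649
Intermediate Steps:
C(E) = 1 + E (C(E) = (E + 1) + 0 = (1 + E) + 0 = 1 + E)
(-153 + C(-5))² = (-153 + (1 - 5))² = (-153 - 4)² = (-157)² = 24649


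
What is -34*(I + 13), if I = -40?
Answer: 918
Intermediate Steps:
-34*(I + 13) = -34*(-40 + 13) = -34*(-27) = 918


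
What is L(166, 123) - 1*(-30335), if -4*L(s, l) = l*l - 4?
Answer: 106215/4 ≈ 26554.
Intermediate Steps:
L(s, l) = 1 - l²/4 (L(s, l) = -(l*l - 4)/4 = -(l² - 4)/4 = -(-4 + l²)/4 = 1 - l²/4)
L(166, 123) - 1*(-30335) = (1 - ¼*123²) - 1*(-30335) = (1 - ¼*15129) + 30335 = (1 - 15129/4) + 30335 = -15125/4 + 30335 = 106215/4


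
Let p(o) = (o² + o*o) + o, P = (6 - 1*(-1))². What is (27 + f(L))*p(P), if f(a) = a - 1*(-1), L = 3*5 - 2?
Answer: 198891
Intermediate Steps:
P = 49 (P = (6 + 1)² = 7² = 49)
L = 13 (L = 15 - 2 = 13)
p(o) = o + 2*o² (p(o) = (o² + o²) + o = 2*o² + o = o + 2*o²)
f(a) = 1 + a (f(a) = a + 1 = 1 + a)
(27 + f(L))*p(P) = (27 + (1 + 13))*(49*(1 + 2*49)) = (27 + 14)*(49*(1 + 98)) = 41*(49*99) = 41*4851 = 198891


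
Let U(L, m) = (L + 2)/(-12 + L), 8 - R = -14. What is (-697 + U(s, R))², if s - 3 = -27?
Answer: 157126225/324 ≈ 4.8496e+5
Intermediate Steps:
s = -24 (s = 3 - 27 = -24)
R = 22 (R = 8 - 1*(-14) = 8 + 14 = 22)
U(L, m) = (2 + L)/(-12 + L)
(-697 + U(s, R))² = (-697 + (2 - 24)/(-12 - 24))² = (-697 - 22/(-36))² = (-697 - 1/36*(-22))² = (-697 + 11/18)² = (-12535/18)² = 157126225/324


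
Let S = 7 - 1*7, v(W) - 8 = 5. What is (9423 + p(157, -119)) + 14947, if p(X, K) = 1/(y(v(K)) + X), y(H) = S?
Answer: 3826091/157 ≈ 24370.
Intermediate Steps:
v(W) = 13 (v(W) = 8 + 5 = 13)
S = 0 (S = 7 - 7 = 0)
y(H) = 0
p(X, K) = 1/X (p(X, K) = 1/(0 + X) = 1/X)
(9423 + p(157, -119)) + 14947 = (9423 + 1/157) + 14947 = 1479412/157 + 14947 = 3826091/157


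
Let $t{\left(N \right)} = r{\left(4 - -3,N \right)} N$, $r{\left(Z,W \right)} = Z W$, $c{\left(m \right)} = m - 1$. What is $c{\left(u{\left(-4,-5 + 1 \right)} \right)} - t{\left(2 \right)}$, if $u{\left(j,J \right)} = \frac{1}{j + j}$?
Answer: $- \frac{233}{8} \approx -29.125$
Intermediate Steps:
$u{\left(j,J \right)} = \frac{1}{2 j}$
$c{\left(m \right)} = -1 + m$
$r{\left(Z,W \right)} = W Z$
$t{\left(N \right)} = 7 N^{2}$ ($t{\left(N \right)} = N \left(4 - -3\right) N = N \left(4 + 3\right) N = N 7 N = 7 N N = 7 N^{2}$)
$c{\left(u{\left(-4,-5 + 1 \right)} \right)} - t{\left(2 \right)} = \left(-1 + \frac{1}{2 \left(-4\right)}\right) - 7 \cdot 2^{2} = \left(-1 + \frac{1}{2} \left(- \frac{1}{4}\right)\right) - 7 \cdot 4 = \left(-1 - \frac{1}{8}\right) - 28 = - \frac{9}{8} - 28 = - \frac{233}{8}$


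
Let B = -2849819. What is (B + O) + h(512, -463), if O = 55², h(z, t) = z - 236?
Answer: -2846518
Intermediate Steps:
h(z, t) = -236 + z
O = 3025
(B + O) + h(512, -463) = (-2849819 + 3025) + (-236 + 512) = -2846794 + 276 = -2846518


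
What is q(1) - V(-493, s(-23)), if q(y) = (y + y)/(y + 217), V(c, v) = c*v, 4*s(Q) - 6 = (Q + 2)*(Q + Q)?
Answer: 13058092/109 ≈ 1.1980e+5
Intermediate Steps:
s(Q) = 3/2 + Q*(2 + Q)/2 (s(Q) = 3/2 + ((Q + 2)*(Q + Q))/4 = 3/2 + ((2 + Q)*(2*Q))/4 = 3/2 + (2*Q*(2 + Q))/4 = 3/2 + Q*(2 + Q)/2)
q(y) = 2*y/(217 + y) (q(y) = (2*y)/(217 + y) = 2*y/(217 + y))
q(1) - V(-493, s(-23)) = 2*1/(217 + 1) - (-493)*(3/2 - 23 + (1/2)*(-23)**2) = 2*1/218 - (-493)*(3/2 - 23 + (1/2)*529) = 2*1*(1/218) - (-493)*(3/2 - 23 + 529/2) = 1/109 - (-493)*243 = 1/109 - 1*(-119799) = 1/109 + 119799 = 13058092/109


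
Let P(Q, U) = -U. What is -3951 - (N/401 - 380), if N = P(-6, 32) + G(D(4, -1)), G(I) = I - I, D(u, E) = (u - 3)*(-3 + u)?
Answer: -1431939/401 ≈ -3570.9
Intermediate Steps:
D(u, E) = (-3 + u)² (D(u, E) = (-3 + u)*(-3 + u) = (-3 + u)²)
G(I) = 0
N = -32 (N = -1*32 + 0 = -32 + 0 = -32)
-3951 - (N/401 - 380) = -3951 - (-32/401 - 380) = -3951 - 1*(-152412/401) = -3951 + 152412/401 = -1431939/401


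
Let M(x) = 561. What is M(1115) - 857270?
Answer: -856709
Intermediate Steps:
M(1115) - 857270 = 561 - 857270 = -856709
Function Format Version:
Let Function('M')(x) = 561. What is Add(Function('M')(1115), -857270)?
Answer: -856709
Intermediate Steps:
Add(Function('M')(1115), -857270) = Add(561, -857270) = -856709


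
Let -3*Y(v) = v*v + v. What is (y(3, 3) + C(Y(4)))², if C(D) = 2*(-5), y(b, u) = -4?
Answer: 196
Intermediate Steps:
Y(v) = -v/3 - v²/3 (Y(v) = -(v*v + v)/3 = -(v² + v)/3 = -(v + v²)/3 = -v/3 - v²/3)
C(D) = -10
(y(3, 3) + C(Y(4)))² = (-4 - 10)² = (-14)² = 196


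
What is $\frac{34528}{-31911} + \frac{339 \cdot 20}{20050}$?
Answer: $- \frac{47592982}{63981555} \approx -0.74385$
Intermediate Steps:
$\frac{34528}{-31911} + \frac{339 \cdot 20}{20050} = 34528 \left(- \frac{1}{31911}\right) + 6780 \cdot \frac{1}{20050} = - \frac{34528}{31911} + \frac{678}{2005} = - \frac{47592982}{63981555}$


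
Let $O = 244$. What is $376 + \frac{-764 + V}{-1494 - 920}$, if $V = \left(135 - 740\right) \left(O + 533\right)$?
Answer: $\frac{81089}{142} \approx 571.05$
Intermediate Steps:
$V = -470085$ ($V = \left(135 - 740\right) \left(244 + 533\right) = \left(-605\right) 777 = -470085$)
$376 + \frac{-764 + V}{-1494 - 920} = 376 + \frac{-764 - 470085}{-1494 - 920} = 376 - \frac{470849}{-2414} = 376 - - \frac{27697}{142} = 376 + \frac{27697}{142} = \frac{81089}{142}$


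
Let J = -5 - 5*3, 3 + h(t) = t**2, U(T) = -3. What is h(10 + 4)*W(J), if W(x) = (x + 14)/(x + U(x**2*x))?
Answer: 1158/23 ≈ 50.348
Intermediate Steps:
h(t) = -3 + t**2
J = -20 (J = -5 - 15 = -20)
W(x) = (14 + x)/(-3 + x) (W(x) = (x + 14)/(x - 3) = (14 + x)/(-3 + x))
h(10 + 4)*W(J) = (-3 + (10 + 4)**2)*((14 - 20)/(-3 - 20)) = (-3 + 14**2)*(-6/(-23)) = (-3 + 196)*(-1/23*(-6)) = 193*(6/23) = 1158/23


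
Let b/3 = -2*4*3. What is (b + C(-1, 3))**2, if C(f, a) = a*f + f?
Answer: 5776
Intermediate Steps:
b = -72 (b = 3*(-2*4*3) = 3*(-8*3) = 3*(-24) = -72)
C(f, a) = f + a*f
(b + C(-1, 3))**2 = (-72 - (1 + 3))**2 = (-72 - 1*4)**2 = (-72 - 4)**2 = (-76)**2 = 5776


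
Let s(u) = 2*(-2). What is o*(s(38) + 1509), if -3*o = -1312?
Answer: 1974560/3 ≈ 6.5819e+5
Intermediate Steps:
s(u) = -4
o = 1312/3 (o = -⅓*(-1312) = 1312/3 ≈ 437.33)
o*(s(38) + 1509) = 1312*(-4 + 1509)/3 = (1312/3)*1505 = 1974560/3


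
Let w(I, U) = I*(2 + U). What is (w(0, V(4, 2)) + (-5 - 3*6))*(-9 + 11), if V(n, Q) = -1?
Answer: -46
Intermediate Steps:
(w(0, V(4, 2)) + (-5 - 3*6))*(-9 + 11) = (0*(2 - 1) + (-5 - 3*6))*(-9 + 11) = (0*1 + (-5 - 18))*2 = (0 - 23)*2 = -23*2 = -46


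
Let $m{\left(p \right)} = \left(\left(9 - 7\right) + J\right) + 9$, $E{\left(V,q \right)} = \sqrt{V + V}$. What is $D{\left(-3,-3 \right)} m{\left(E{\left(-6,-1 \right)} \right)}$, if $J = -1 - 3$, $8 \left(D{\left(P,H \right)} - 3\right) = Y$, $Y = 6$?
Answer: $\frac{105}{4} \approx 26.25$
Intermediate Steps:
$D{\left(P,H \right)} = \frac{15}{4}$ ($D{\left(P,H \right)} = 3 + \frac{1}{8} \cdot 6 = 3 + \frac{3}{4} = \frac{15}{4}$)
$J = -4$
$E{\left(V,q \right)} = \sqrt{2} \sqrt{V}$ ($E{\left(V,q \right)} = \sqrt{2 V} = \sqrt{2} \sqrt{V}$)
$m{\left(p \right)} = 7$ ($m{\left(p \right)} = \left(\left(9 - 7\right) - 4\right) + 9 = \left(2 - 4\right) + 9 = -2 + 9 = 7$)
$D{\left(-3,-3 \right)} m{\left(E{\left(-6,-1 \right)} \right)} = \frac{15}{4} \cdot 7 = \frac{105}{4}$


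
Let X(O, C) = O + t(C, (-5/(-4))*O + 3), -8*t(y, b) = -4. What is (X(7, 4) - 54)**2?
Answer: 8649/4 ≈ 2162.3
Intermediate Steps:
t(y, b) = 1/2 (t(y, b) = -1/8*(-4) = 1/2)
X(O, C) = 1/2 + O (X(O, C) = O + 1/2 = 1/2 + O)
(X(7, 4) - 54)**2 = ((1/2 + 7) - 54)**2 = (15/2 - 54)**2 = (-93/2)**2 = 8649/4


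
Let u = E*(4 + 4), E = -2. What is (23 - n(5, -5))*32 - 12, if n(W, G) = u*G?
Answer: -1836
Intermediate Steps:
u = -16 (u = -2*(4 + 4) = -2*8 = -16)
n(W, G) = -16*G
(23 - n(5, -5))*32 - 12 = (23 - (-16)*(-5))*32 - 12 = (23 - 1*80)*32 - 12 = (23 - 80)*32 - 12 = -57*32 - 12 = -1824 - 12 = -1836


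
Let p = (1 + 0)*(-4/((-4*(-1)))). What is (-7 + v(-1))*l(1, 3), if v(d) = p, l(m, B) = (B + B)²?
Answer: -288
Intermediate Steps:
p = -1 (p = 1*(-4/4) = 1*(-4*¼) = 1*(-1) = -1)
l(m, B) = 4*B² (l(m, B) = (2*B)² = 4*B²)
v(d) = -1
(-7 + v(-1))*l(1, 3) = (-7 - 1)*(4*3²) = -32*9 = -8*36 = -288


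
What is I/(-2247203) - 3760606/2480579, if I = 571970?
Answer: -1409951693664/796337795791 ≈ -1.7705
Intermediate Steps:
I/(-2247203) - 3760606/2480579 = 571970/(-2247203) - 3760606/2480579 = 571970*(-1/2247203) - 3760606*1/2480579 = -81710/321029 - 3760606/2480579 = -1409951693664/796337795791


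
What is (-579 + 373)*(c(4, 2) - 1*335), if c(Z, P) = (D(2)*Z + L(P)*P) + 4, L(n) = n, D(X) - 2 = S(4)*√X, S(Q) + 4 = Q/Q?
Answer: 65714 + 2472*√2 ≈ 69210.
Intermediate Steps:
S(Q) = -3 (S(Q) = -4 + Q/Q = -4 + 1 = -3)
D(X) = 2 - 3*√X
c(Z, P) = 4 + P² + Z*(2 - 3*√2) (c(Z, P) = ((2 - 3*√2)*Z + P*P) + 4 = (Z*(2 - 3*√2) + P²) + 4 = (P² + Z*(2 - 3*√2)) + 4 = 4 + P² + Z*(2 - 3*√2))
(-579 + 373)*(c(4, 2) - 1*335) = (-579 + 373)*((4 + 2² + 4*(2 - 3*√2)) - 1*335) = -206*((4 + 4 + (8 - 12*√2)) - 335) = -206*((16 - 12*√2) - 335) = -206*(-319 - 12*√2) = 65714 + 2472*√2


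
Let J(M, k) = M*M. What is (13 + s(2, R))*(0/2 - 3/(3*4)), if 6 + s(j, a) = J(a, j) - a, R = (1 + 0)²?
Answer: -7/4 ≈ -1.7500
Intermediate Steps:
J(M, k) = M²
R = 1 (R = 1² = 1)
s(j, a) = -6 + a² - a (s(j, a) = -6 + (a² - a) = -6 + a² - a)
(13 + s(2, R))*(0/2 - 3/(3*4)) = (13 + (-6 + 1² - 1*1))*(0/2 - 3/(3*4)) = (13 + (-6 + 1 - 1))*(0*(½) - 3/12) = (13 - 6)*(0 - 3*1/12) = 7*(0 - ¼) = 7*(-¼) = -7/4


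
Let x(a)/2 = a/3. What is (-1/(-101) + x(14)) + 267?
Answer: 83732/303 ≈ 276.34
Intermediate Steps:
x(a) = 2*a/3 (x(a) = 2*(a/3) = 2*a/3)
(-1/(-101) + x(14)) + 267 = (-1/(-101) + (2/3)*14) + 267 = (-1*(-1/101) + 28/3) + 267 = (1/101 + 28/3) + 267 = 2831/303 + 267 = 83732/303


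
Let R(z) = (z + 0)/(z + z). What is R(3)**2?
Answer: 1/4 ≈ 0.25000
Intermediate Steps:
R(z) = 1/2 (R(z) = z/((2*z)) = z*(1/(2*z)) = 1/2)
R(3)**2 = (1/2)**2 = 1/4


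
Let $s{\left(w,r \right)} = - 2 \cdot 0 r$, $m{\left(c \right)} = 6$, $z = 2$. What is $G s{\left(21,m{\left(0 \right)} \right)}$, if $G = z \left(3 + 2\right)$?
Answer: $0$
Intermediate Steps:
$s{\left(w,r \right)} = 0$ ($s{\left(w,r \right)} = \left(-2\right) 0 = 0$)
$G = 10$ ($G = 2 \left(3 + 2\right) = 2 \cdot 5 = 10$)
$G s{\left(21,m{\left(0 \right)} \right)} = 10 \cdot 0 = 0$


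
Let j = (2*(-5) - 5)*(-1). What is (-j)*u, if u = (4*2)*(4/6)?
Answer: -80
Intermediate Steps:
j = 15 (j = (-10 - 5)*(-1) = -15*(-1) = 15)
u = 16/3 (u = 8*(4*(⅙)) = 8*(⅔) = 16/3 ≈ 5.3333)
(-j)*u = -1*15*(16/3) = -15*16/3 = -80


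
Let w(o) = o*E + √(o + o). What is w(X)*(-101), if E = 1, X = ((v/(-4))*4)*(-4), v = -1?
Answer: 404 - 202*I*√2 ≈ 404.0 - 285.67*I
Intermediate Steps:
X = -4 (X = (-1/(-4)*4)*(-4) = (-1*(-¼)*4)*(-4) = ((¼)*4)*(-4) = 1*(-4) = -4)
w(o) = o + √2*√o (w(o) = o*1 + √(o + o) = o + √(2*o) = o + √2*√o)
w(X)*(-101) = (-4 + √2*√(-4))*(-101) = (-4 + √2*(2*I))*(-101) = (-4 + 2*I*√2)*(-101) = 404 - 202*I*√2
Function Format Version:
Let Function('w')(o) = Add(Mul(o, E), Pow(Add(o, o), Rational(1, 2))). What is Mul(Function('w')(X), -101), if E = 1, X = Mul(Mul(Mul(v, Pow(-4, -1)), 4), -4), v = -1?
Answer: Add(404, Mul(-202, I, Pow(2, Rational(1, 2)))) ≈ Add(404.00, Mul(-285.67, I))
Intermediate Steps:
X = -4 (X = Mul(Mul(Mul(-1, Pow(-4, -1)), 4), -4) = Mul(Mul(Mul(-1, Rational(-1, 4)), 4), -4) = Mul(Mul(Rational(1, 4), 4), -4) = Mul(1, -4) = -4)
Function('w')(o) = Add(o, Mul(Pow(2, Rational(1, 2)), Pow(o, Rational(1, 2)))) (Function('w')(o) = Add(Mul(o, 1), Pow(Add(o, o), Rational(1, 2))) = Add(o, Pow(Mul(2, o), Rational(1, 2))) = Add(o, Mul(Pow(2, Rational(1, 2)), Pow(o, Rational(1, 2)))))
Mul(Function('w')(X), -101) = Mul(Add(-4, Mul(Pow(2, Rational(1, 2)), Pow(-4, Rational(1, 2)))), -101) = Mul(Add(-4, Mul(Pow(2, Rational(1, 2)), Mul(2, I))), -101) = Mul(Add(-4, Mul(2, I, Pow(2, Rational(1, 2)))), -101) = Add(404, Mul(-202, I, Pow(2, Rational(1, 2))))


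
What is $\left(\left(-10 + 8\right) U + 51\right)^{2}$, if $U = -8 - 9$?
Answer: $7225$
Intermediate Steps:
$U = -17$ ($U = -8 - 9 = -17$)
$\left(\left(-10 + 8\right) U + 51\right)^{2} = \left(\left(-10 + 8\right) \left(-17\right) + 51\right)^{2} = \left(\left(-2\right) \left(-17\right) + 51\right)^{2} = \left(34 + 51\right)^{2} = 85^{2} = 7225$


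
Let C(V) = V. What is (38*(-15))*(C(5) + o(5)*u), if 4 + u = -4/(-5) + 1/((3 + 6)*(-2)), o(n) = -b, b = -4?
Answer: 13718/3 ≈ 4572.7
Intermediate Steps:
o(n) = 4 (o(n) = -1*(-4) = 4)
u = -293/90 (u = -4 + (-4/(-5) + 1/((3 + 6)*(-2))) = -4 + (-4*(-⅕) - ½/9) = -4 + (⅘ + (⅑)*(-½)) = -4 + (⅘ - 1/18) = -4 + 67/90 = -293/90 ≈ -3.2556)
(38*(-15))*(C(5) + o(5)*u) = (38*(-15))*(5 + 4*(-293/90)) = -570*(5 - 586/45) = -570*(-361/45) = 13718/3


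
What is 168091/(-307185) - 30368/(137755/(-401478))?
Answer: 749040427734907/8463253935 ≈ 88505.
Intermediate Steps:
168091/(-307185) - 30368/(137755/(-401478)) = 168091*(-1/307185) - 30368/(137755*(-1/401478)) = -168091/307185 - 30368/(-137755/401478) = -168091/307185 - 30368*(-401478/137755) = -168091/307185 + 12192083904/137755 = 749040427734907/8463253935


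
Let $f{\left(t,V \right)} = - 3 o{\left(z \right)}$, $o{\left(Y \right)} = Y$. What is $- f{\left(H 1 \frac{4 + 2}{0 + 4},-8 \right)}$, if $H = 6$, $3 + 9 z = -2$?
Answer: $- \frac{5}{3} \approx -1.6667$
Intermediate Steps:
$z = - \frac{5}{9}$ ($z = - \frac{1}{3} + \frac{1}{9} \left(-2\right) = - \frac{1}{3} - \frac{2}{9} = - \frac{5}{9} \approx -0.55556$)
$f{\left(t,V \right)} = \frac{5}{3}$ ($f{\left(t,V \right)} = \left(-3\right) \left(- \frac{5}{9}\right) = \frac{5}{3}$)
$- f{\left(H 1 \frac{4 + 2}{0 + 4},-8 \right)} = \left(-1\right) \frac{5}{3} = - \frac{5}{3}$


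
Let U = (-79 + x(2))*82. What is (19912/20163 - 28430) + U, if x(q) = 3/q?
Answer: -701350043/20163 ≈ -34784.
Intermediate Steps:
U = -6355 (U = (-79 + 3/2)*82 = -155/2*82 = -6355)
(19912/20163 - 28430) + U = (19912/20163 - 28430) - 6355 = -573214178/20163 - 6355 = -701350043/20163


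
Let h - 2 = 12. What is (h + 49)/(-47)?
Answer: -63/47 ≈ -1.3404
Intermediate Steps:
h = 14 (h = 2 + 12 = 14)
(h + 49)/(-47) = (14 + 49)/(-47) = -1/47*63 = -63/47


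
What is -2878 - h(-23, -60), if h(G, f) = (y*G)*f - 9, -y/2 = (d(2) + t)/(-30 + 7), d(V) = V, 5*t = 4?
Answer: -3205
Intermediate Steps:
t = ⅘ (t = (⅕)*4 = ⅘ ≈ 0.80000)
y = 28/115 (y = -2*(2 + ⅘)/(-30 + 7) = -28/(5*(-23)) = -28*(-1)/(5*23) = -2*(-14/115) = 28/115 ≈ 0.24348)
h(G, f) = -9 + 28*G*f/115 (h(G, f) = (28*G/115)*f - 9 = 28*G*f/115 - 9 = -9 + 28*G*f/115)
-2878 - h(-23, -60) = -2878 - (-9 + (28/115)*(-23)*(-60)) = -2878 - (-9 + 336) = -2878 - 1*327 = -2878 - 327 = -3205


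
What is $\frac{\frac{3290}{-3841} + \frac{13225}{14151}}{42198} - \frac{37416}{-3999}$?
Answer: $\frac{28606155423282751}{3057408406386594} \approx 9.3563$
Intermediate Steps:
$\frac{\frac{3290}{-3841} + \frac{13225}{14151}}{42198} - \frac{37416}{-3999} = \left(3290 \left(- \frac{1}{3841}\right) + 13225 \cdot \frac{1}{14151}\right) \frac{1}{42198} - - \frac{12472}{1333} = \left(- \frac{3290}{3841} + \frac{13225}{14151}\right) \frac{1}{42198} + \frac{12472}{1333} = \frac{4240435}{54353991} \cdot \frac{1}{42198} + \frac{12472}{1333} = \frac{4240435}{2293629712218} + \frac{12472}{1333} = \frac{28606155423282751}{3057408406386594}$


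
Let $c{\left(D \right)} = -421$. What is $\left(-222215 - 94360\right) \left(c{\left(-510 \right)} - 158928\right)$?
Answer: $50445909675$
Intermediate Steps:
$\left(-222215 - 94360\right) \left(c{\left(-510 \right)} - 158928\right) = \left(-222215 - 94360\right) \left(-421 - 158928\right) = - 316575 \left(-421 - 158928\right) = \left(-316575\right) \left(-159349\right) = 50445909675$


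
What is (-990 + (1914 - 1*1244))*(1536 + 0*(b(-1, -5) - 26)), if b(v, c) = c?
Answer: -491520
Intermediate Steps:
(-990 + (1914 - 1*1244))*(1536 + 0*(b(-1, -5) - 26)) = (-990 + (1914 - 1*1244))*(1536 + 0*(-5 - 26)) = (-990 + (1914 - 1244))*(1536 + 0*(-31)) = (-990 + 670)*(1536 + 0) = -320*1536 = -491520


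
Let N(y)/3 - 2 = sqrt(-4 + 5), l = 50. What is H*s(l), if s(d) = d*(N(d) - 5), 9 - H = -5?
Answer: 2800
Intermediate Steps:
N(y) = 9 (N(y) = 6 + 3*sqrt(-4 + 5) = 6 + 3*sqrt(1) = 6 + 3*1 = 6 + 3 = 9)
H = 14 (H = 9 - 1*(-5) = 9 + 5 = 14)
s(d) = 4*d (s(d) = d*(9 - 5) = d*4 = 4*d)
H*s(l) = 14*(4*50) = 14*200 = 2800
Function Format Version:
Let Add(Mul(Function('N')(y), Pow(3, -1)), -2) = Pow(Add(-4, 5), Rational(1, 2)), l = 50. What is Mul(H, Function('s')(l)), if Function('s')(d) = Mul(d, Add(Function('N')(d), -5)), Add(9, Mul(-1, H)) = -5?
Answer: 2800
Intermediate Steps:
Function('N')(y) = 9 (Function('N')(y) = Add(6, Mul(3, Pow(Add(-4, 5), Rational(1, 2)))) = Add(6, Mul(3, Pow(1, Rational(1, 2)))) = Add(6, Mul(3, 1)) = Add(6, 3) = 9)
H = 14 (H = Add(9, Mul(-1, -5)) = Add(9, 5) = 14)
Function('s')(d) = Mul(4, d) (Function('s')(d) = Mul(d, Add(9, -5)) = Mul(d, 4) = Mul(4, d))
Mul(H, Function('s')(l)) = Mul(14, Mul(4, 50)) = Mul(14, 200) = 2800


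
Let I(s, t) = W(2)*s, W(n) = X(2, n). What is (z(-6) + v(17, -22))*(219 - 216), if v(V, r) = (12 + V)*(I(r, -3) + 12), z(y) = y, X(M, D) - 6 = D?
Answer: -14286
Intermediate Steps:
X(M, D) = 6 + D
W(n) = 6 + n
I(s, t) = 8*s (I(s, t) = (6 + 2)*s = 8*s)
v(V, r) = (12 + V)*(12 + 8*r) (v(V, r) = (12 + V)*(8*r + 12) = (12 + V)*(12 + 8*r))
(z(-6) + v(17, -22))*(219 - 216) = (-6 + (144 + 12*17 + 96*(-22) + 8*17*(-22)))*(219 - 216) = (-6 + (144 + 204 - 2112 - 2992))*3 = (-6 - 4756)*3 = -4762*3 = -14286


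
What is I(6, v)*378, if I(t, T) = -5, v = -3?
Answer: -1890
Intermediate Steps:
I(6, v)*378 = -5*378 = -1890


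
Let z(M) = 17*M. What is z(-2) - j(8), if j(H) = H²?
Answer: -98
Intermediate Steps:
z(-2) - j(8) = 17*(-2) - 1*8² = -34 - 1*64 = -34 - 64 = -98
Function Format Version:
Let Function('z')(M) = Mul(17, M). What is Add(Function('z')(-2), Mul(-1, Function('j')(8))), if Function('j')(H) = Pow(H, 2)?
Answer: -98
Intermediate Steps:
Add(Function('z')(-2), Mul(-1, Function('j')(8))) = Add(Mul(17, -2), Mul(-1, Pow(8, 2))) = Add(-34, Mul(-1, 64)) = Add(-34, -64) = -98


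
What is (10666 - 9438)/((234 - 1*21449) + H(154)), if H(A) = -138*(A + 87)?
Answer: -1228/54473 ≈ -0.022543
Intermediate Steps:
H(A) = -12006 - 138*A (H(A) = -138*(87 + A) = -12006 - 138*A)
(10666 - 9438)/((234 - 1*21449) + H(154)) = (10666 - 9438)/((234 - 1*21449) + (-12006 - 138*154)) = 1228/((234 - 21449) + (-12006 - 21252)) = 1228/(-21215 - 33258) = 1228/(-54473) = 1228*(-1/54473) = -1228/54473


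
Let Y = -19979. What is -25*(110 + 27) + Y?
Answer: -23404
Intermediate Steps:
-25*(110 + 27) + Y = -25*(110 + 27) - 19979 = -25*137 - 19979 = -3425 - 19979 = -23404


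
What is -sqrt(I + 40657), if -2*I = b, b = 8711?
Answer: -3*sqrt(16134)/2 ≈ -190.53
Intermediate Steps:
I = -8711/2 (I = -1/2*8711 = -8711/2 ≈ -4355.5)
-sqrt(I + 40657) = -sqrt(-8711/2 + 40657) = -sqrt(72603/2) = -3*sqrt(16134)/2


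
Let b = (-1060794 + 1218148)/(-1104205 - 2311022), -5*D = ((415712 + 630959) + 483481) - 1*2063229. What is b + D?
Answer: 1820578176709/17076135 ≈ 1.0662e+5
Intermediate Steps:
D = 533077/5 (D = -(((415712 + 630959) + 483481) - 1*2063229)/5 = -((1046671 + 483481) - 2063229)/5 = -(1530152 - 2063229)/5 = -⅕*(-533077) = 533077/5 ≈ 1.0662e+5)
b = -157354/3415227 (b = 157354/(-3415227) = 157354*(-1/3415227) = -157354/3415227 ≈ -0.046074)
b + D = -157354/3415227 + 533077/5 = 1820578176709/17076135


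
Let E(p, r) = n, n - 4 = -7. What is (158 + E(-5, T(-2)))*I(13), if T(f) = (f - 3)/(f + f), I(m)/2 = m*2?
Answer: 8060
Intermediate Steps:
n = -3 (n = 4 - 7 = -3)
I(m) = 4*m (I(m) = 2*(m*2) = 2*(2*m) = 4*m)
T(f) = (-3 + f)/(2*f) (T(f) = (-3 + f)/((2*f)) = (-3 + f)*(1/(2*f)) = (-3 + f)/(2*f))
E(p, r) = -3
(158 + E(-5, T(-2)))*I(13) = (158 - 3)*(4*13) = 155*52 = 8060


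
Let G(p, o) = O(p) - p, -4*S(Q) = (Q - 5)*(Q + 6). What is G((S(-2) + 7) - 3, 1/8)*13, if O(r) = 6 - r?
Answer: -208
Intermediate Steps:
S(Q) = -(-5 + Q)*(6 + Q)/4 (S(Q) = -(Q - 5)*(Q + 6)/4 = -(-5 + Q)*(6 + Q)/4)
G(p, o) = 6 - 2*p (G(p, o) = (6 - p) - p = 6 - 2*p)
G((S(-2) + 7) - 3, 1/8)*13 = (6 - 2*(((15/2 - ¼*(-2) - ¼*(-2)²) + 7) - 3))*13 = (6 - 2*(((15/2 + ½ - ¼*4) + 7) - 3))*13 = (6 - 2*(((15/2 + ½ - 1) + 7) - 3))*13 = (6 - 2*((7 + 7) - 3))*13 = (6 - 2*(14 - 3))*13 = (6 - 2*11)*13 = (6 - 22)*13 = -16*13 = -208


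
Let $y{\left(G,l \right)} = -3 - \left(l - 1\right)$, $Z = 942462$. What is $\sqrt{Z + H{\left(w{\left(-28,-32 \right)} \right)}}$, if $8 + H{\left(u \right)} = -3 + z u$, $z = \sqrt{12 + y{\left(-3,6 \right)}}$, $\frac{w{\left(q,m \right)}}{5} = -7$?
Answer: $3 \sqrt{104709} \approx 970.76$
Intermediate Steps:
$w{\left(q,m \right)} = -35$ ($w{\left(q,m \right)} = 5 \left(-7\right) = -35$)
$y{\left(G,l \right)} = -2 - l$ ($y{\left(G,l \right)} = -3 - \left(-1 + l\right) = -2 - l$)
$z = 2$ ($z = \sqrt{12 - 8} = \sqrt{4} = 2$)
$H{\left(u \right)} = -11 + 2 u$ ($H{\left(u \right)} = -8 + \left(-3 + 2 u\right) = -11 + 2 u$)
$\sqrt{Z + H{\left(w{\left(-28,-32 \right)} \right)}} = \sqrt{942462 + \left(-11 + 2 \left(-35\right)\right)} = \sqrt{942462 - 81} = \sqrt{942381} = 3 \sqrt{104709}$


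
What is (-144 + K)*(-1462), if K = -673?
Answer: 1194454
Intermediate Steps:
(-144 + K)*(-1462) = (-144 - 673)*(-1462) = -817*(-1462) = 1194454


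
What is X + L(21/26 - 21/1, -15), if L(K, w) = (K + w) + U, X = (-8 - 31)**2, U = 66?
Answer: 40347/26 ≈ 1551.8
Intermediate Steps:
X = 1521 (X = (-39)**2 = 1521)
L(K, w) = 66 + K + w (L(K, w) = (K + w) + 66 = 66 + K + w)
X + L(21/26 - 21/1, -15) = 1521 + (66 + (21/26 - 21/1) - 15) = 1521 + (66 + (21*(1/26) - 21*1) - 15) = 1521 + (66 + (21/26 - 21) - 15) = 1521 + (66 - 525/26 - 15) = 1521 + 801/26 = 40347/26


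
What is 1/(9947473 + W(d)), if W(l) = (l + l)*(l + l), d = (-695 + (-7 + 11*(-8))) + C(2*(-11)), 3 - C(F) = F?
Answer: 1/12288373 ≈ 8.1378e-8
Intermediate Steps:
C(F) = 3 - F
d = -765 (d = (-695 + (-7 + 11*(-8))) + (3 - 2*(-11)) = (-695 + (-7 - 88)) + (3 - 1*(-22)) = (-695 - 95) + (3 + 22) = -790 + 25 = -765)
W(l) = 4*l**2 (W(l) = (2*l)*(2*l) = 4*l**2)
1/(9947473 + W(d)) = 1/(9947473 + 4*(-765)**2) = 1/(9947473 + 4*585225) = 1/(9947473 + 2340900) = 1/12288373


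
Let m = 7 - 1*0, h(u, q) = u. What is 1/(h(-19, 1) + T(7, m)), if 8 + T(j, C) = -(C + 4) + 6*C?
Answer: ¼ ≈ 0.25000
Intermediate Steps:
m = 7 (m = 7 + 0 = 7)
T(j, C) = -12 + 5*C (T(j, C) = -8 + (-(C + 4) + 6*C) = -8 + (-(4 + C) + 6*C) = -8 + ((-4 - C) + 6*C) = -8 + (-4 + 5*C) = -12 + 5*C)
1/(h(-19, 1) + T(7, m)) = 1/(-19 + (-12 + 5*7)) = 1/(-19 + (-12 + 35)) = 1/(-19 + 23) = 1/4 = ¼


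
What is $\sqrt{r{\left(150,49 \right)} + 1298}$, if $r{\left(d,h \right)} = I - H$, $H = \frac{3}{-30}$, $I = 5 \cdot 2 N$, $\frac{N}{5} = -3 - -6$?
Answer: $\frac{3 \sqrt{16090}}{10} \approx 38.054$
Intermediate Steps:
$N = 15$ ($N = 5 \left(-3 - -6\right) = 5 \left(-3 + 6\right) = 5 \cdot 3 = 15$)
$I = 150$ ($I = 5 \cdot 2 \cdot 15 = 10 \cdot 15 = 150$)
$H = - \frac{1}{10}$ ($H = 3 \left(- \frac{1}{30}\right) = - \frac{1}{10} \approx -0.1$)
$r{\left(d,h \right)} = \frac{1501}{10}$ ($r{\left(d,h \right)} = 150 - - \frac{1}{10} = 150 + \frac{1}{10} = \frac{1501}{10}$)
$\sqrt{r{\left(150,49 \right)} + 1298} = \sqrt{\frac{1501}{10} + 1298} = \sqrt{\frac{14481}{10}} = \frac{3 \sqrt{16090}}{10}$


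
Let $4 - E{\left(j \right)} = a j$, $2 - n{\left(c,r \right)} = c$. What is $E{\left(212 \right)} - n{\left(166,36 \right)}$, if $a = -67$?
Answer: $14372$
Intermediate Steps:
$n{\left(c,r \right)} = 2 - c$
$E{\left(j \right)} = 4 + 67 j$ ($E{\left(j \right)} = 4 - - 67 j = 4 + 67 j$)
$E{\left(212 \right)} - n{\left(166,36 \right)} = \left(4 + 67 \cdot 212\right) - \left(2 - 166\right) = \left(4 + 14204\right) - \left(2 - 166\right) = 14208 - -164 = 14208 + 164 = 14372$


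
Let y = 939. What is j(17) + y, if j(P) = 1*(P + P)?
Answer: 973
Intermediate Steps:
j(P) = 2*P (j(P) = 1*(2*P) = 2*P)
j(17) + y = 2*17 + 939 = 34 + 939 = 973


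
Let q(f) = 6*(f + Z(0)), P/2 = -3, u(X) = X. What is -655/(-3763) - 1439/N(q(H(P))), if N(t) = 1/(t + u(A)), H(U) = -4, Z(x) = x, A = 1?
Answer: 124544666/3763 ≈ 33097.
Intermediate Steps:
P = -6 (P = 2*(-3) = -6)
q(f) = 6*f (q(f) = 6*(f + 0) = 6*f)
N(t) = 1/(1 + t) (N(t) = 1/(t + 1) = 1/(1 + t))
-655/(-3763) - 1439/N(q(H(P))) = -655/(-3763) - 1439/(1/(1 + 6*(-4))) = -655*(-1/3763) - 1439/(1/(1 - 24)) = 655/3763 - 1439/(1/(-23)) = 655/3763 - 1439/(-1/23) = 655/3763 - 1439*(-23) = 655/3763 + 33097 = 124544666/3763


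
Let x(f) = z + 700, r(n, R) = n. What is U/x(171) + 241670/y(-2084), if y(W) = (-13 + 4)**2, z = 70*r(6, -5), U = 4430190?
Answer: 62951579/9072 ≈ 6939.1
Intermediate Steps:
z = 420 (z = 70*6 = 420)
y(W) = 81 (y(W) = (-9)**2 = 81)
x(f) = 1120 (x(f) = 420 + 700 = 1120)
U/x(171) + 241670/y(-2084) = 4430190/1120 + 241670/81 = 4430190*(1/1120) + 241670*(1/81) = 443019/112 + 241670/81 = 62951579/9072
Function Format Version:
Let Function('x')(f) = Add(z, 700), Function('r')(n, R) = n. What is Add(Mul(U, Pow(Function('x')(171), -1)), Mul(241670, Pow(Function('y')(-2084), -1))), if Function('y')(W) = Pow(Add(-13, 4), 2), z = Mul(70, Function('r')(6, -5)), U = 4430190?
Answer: Rational(62951579, 9072) ≈ 6939.1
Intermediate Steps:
z = 420 (z = Mul(70, 6) = 420)
Function('y')(W) = 81 (Function('y')(W) = Pow(-9, 2) = 81)
Function('x')(f) = 1120 (Function('x')(f) = Add(420, 700) = 1120)
Add(Mul(U, Pow(Function('x')(171), -1)), Mul(241670, Pow(Function('y')(-2084), -1))) = Add(Mul(4430190, Pow(1120, -1)), Mul(241670, Pow(81, -1))) = Add(Mul(4430190, Rational(1, 1120)), Mul(241670, Rational(1, 81))) = Add(Rational(443019, 112), Rational(241670, 81)) = Rational(62951579, 9072)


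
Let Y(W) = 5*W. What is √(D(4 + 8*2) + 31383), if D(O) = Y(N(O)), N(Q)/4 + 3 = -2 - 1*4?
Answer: 3*√3467 ≈ 176.64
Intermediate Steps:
N(Q) = -36 (N(Q) = -12 + 4*(-2 - 1*4) = -12 + 4*(-2 - 4) = -12 + 4*(-6) = -12 - 24 = -36)
D(O) = -180 (D(O) = 5*(-36) = -180)
√(D(4 + 8*2) + 31383) = √(-180 + 31383) = √31203 = 3*√3467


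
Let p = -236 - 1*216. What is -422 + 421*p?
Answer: -190714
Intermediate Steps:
p = -452 (p = -236 - 216 = -452)
-422 + 421*p = -422 + 421*(-452) = -422 - 190292 = -190714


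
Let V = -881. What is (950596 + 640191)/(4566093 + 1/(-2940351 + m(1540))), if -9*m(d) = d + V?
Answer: 42098297644766/120836254123065 ≈ 0.34839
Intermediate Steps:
m(d) = 881/9 - d/9 (m(d) = -(d - 881)/9 = -(-881 + d)/9 = 881/9 - d/9)
(950596 + 640191)/(4566093 + 1/(-2940351 + m(1540))) = (950596 + 640191)/(4566093 + 1/(-2940351 + (881/9 - 1/9*1540))) = 1590787/(4566093 + 1/(-2940351 + (881/9 - 1540/9))) = 1590787/(4566093 + 1/(-2940351 - 659/9)) = 1590787/(4566093 + 1/(-26463818/9)) = 1590787/(4566093 - 9/26463818) = 1590787/(120836254123065/26463818) = 1590787*(26463818/120836254123065) = 42098297644766/120836254123065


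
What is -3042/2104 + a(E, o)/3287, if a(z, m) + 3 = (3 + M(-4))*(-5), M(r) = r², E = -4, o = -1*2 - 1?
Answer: -5102623/3457924 ≈ -1.4756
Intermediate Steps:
o = -3 (o = -2 - 1 = -3)
a(z, m) = -98 (a(z, m) = -3 + (3 + (-4)²)*(-5) = -3 + (3 + 16)*(-5) = -3 + 19*(-5) = -3 - 95 = -98)
-3042/2104 + a(E, o)/3287 = -3042/2104 - 98/3287 = -3042*1/2104 - 98*1/3287 = -1521/1052 - 98/3287 = -5102623/3457924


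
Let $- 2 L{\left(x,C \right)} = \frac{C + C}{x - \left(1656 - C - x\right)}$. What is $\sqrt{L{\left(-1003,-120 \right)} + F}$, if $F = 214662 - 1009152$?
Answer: $\frac{5 i \sqrt{113640072366}}{1891} \approx 891.34 i$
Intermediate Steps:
$F = -794490$
$L{\left(x,C \right)} = - \frac{C}{-1656 + C + 2 x}$ ($L{\left(x,C \right)} = - \frac{\left(C + C\right) \frac{1}{x - \left(1656 - C - x\right)}}{2} = - \frac{2 C \frac{1}{x - \left(1656 - C - x\right)}}{2} = - \frac{2 C \frac{1}{x + \left(-1656 + C + x\right)}}{2} = - \frac{2 C \frac{1}{-1656 + C + 2 x}}{2} = - \frac{C}{-1656 + C + 2 x}$)
$\sqrt{L{\left(-1003,-120 \right)} + F} = \sqrt{\left(-1\right) \left(-120\right) \frac{1}{-1656 - 120 + 2 \left(-1003\right)} - 794490} = \sqrt{\left(-1\right) \left(-120\right) \frac{1}{-1656 - 120 - 2006} - 794490} = \sqrt{\left(-1\right) \left(-120\right) \frac{1}{-3782} - 794490} = \sqrt{\left(-1\right) \left(-120\right) \left(- \frac{1}{3782}\right) - 794490} = \sqrt{- \frac{60}{1891} - 794490} = \sqrt{- \frac{1502380650}{1891}} = \frac{5 i \sqrt{113640072366}}{1891}$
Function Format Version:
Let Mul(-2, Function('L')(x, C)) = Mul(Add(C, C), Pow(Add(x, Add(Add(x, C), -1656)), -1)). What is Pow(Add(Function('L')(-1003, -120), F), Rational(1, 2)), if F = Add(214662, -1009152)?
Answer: Mul(Rational(5, 1891), I, Pow(113640072366, Rational(1, 2))) ≈ Mul(891.34, I)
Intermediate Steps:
F = -794490
Function('L')(x, C) = Mul(-1, C, Pow(Add(-1656, C, Mul(2, x)), -1)) (Function('L')(x, C) = Mul(Rational(-1, 2), Mul(Add(C, C), Pow(Add(x, Add(Add(x, C), -1656)), -1))) = Mul(Rational(-1, 2), Mul(Mul(2, C), Pow(Add(x, Add(Add(C, x), -1656)), -1))) = Mul(Rational(-1, 2), Mul(Mul(2, C), Pow(Add(x, Add(-1656, C, x)), -1))) = Mul(Rational(-1, 2), Mul(Mul(2, C), Pow(Add(-1656, C, Mul(2, x)), -1))) = Mul(Rational(-1, 2), Mul(2, C, Pow(Add(-1656, C, Mul(2, x)), -1))) = Mul(-1, C, Pow(Add(-1656, C, Mul(2, x)), -1)))
Pow(Add(Function('L')(-1003, -120), F), Rational(1, 2)) = Pow(Add(Mul(-1, -120, Pow(Add(-1656, -120, Mul(2, -1003)), -1)), -794490), Rational(1, 2)) = Pow(Add(Mul(-1, -120, Pow(Add(-1656, -120, -2006), -1)), -794490), Rational(1, 2)) = Pow(Add(Mul(-1, -120, Pow(-3782, -1)), -794490), Rational(1, 2)) = Pow(Add(Mul(-1, -120, Rational(-1, 3782)), -794490), Rational(1, 2)) = Pow(Add(Rational(-60, 1891), -794490), Rational(1, 2)) = Pow(Rational(-1502380650, 1891), Rational(1, 2)) = Mul(Rational(5, 1891), I, Pow(113640072366, Rational(1, 2)))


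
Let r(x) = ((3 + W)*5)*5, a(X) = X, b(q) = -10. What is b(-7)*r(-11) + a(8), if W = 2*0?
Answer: -742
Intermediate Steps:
W = 0
r(x) = 75 (r(x) = ((3 + 0)*5)*5 = (3*5)*5 = 15*5 = 75)
b(-7)*r(-11) + a(8) = -10*75 + 8 = -750 + 8 = -742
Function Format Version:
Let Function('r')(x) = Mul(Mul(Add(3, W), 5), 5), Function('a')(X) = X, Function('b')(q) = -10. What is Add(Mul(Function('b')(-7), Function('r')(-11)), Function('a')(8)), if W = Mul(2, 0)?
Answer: -742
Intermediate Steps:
W = 0
Function('r')(x) = 75 (Function('r')(x) = Mul(Mul(Add(3, 0), 5), 5) = Mul(Mul(3, 5), 5) = Mul(15, 5) = 75)
Add(Mul(Function('b')(-7), Function('r')(-11)), Function('a')(8)) = Add(Mul(-10, 75), 8) = Add(-750, 8) = -742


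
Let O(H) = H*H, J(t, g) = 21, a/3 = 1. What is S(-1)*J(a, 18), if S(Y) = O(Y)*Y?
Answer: -21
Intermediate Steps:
a = 3 (a = 3*1 = 3)
O(H) = H²
S(Y) = Y³ (S(Y) = Y²*Y = Y³)
S(-1)*J(a, 18) = (-1)³*21 = -1*21 = -21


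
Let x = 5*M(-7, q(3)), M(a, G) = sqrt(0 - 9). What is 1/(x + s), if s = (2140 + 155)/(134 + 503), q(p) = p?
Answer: 32487/2145890 - 405769*I/6437670 ≈ 0.015139 - 0.06303*I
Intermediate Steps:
M(a, G) = 3*I (M(a, G) = sqrt(-9) = 3*I)
s = 2295/637 ≈ 3.6028
x = 15*I (x = 5*(3*I) = 15*I ≈ 15.0*I)
1/(x + s) = 1/(15*I + 2295/637) = 1/(2295/637 + 15*I) = 405769*(2295/637 - 15*I)/96565050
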